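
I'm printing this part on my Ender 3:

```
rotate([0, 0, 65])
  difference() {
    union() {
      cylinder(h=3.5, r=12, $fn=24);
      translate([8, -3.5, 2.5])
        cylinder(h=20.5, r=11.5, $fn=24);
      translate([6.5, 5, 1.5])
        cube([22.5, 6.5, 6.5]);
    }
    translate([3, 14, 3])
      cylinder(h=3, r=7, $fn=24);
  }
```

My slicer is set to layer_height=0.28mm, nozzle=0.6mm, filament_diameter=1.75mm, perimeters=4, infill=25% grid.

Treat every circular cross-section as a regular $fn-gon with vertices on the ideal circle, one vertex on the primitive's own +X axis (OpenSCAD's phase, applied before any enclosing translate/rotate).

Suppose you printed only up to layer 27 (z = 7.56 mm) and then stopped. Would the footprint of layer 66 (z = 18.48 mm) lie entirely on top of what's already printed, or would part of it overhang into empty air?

entirely on top

Compare the two slices. At z = 7.56: the cylinder is not intersected at this z (z outside [0, 3.5]); the r=11.5 cylinder at (8, -3.5) contributes a regular 24-gon of circumradius 11.5 (area = (24/2)·11.500²·sin(360°/24) = 410.75 mm²); the cube at (6.5, 5) is present — its section is the full 22.5×6.5 rectangle (area 146.25 mm²); Combining (union): the regions partially overlap — summed areas 557.00 mm² minus the doubly-counted overlap 19.73 mm² gives 537.27 mm² — area = 537.27 mm²; the cylinder at (3, 14) is absent (z outside [3, 6]); Subtracting the remaining from the first: none of the subtracted shapes is present at this height, so the result so far is unchanged — area = 537.27 mm²; (rotated 65° about Z; rotation is an isometry so areas/perimeters/island counts are preserved). At z = 18.48: the cylinder does not reach this height (z outside [0, 3.5]); the r=11.5 cylinder at (8, -3.5) gives a regular 24-gon of circumradius 11.5 (constant along its height) (area = (24/2)·11.500²·sin(360°/24) = 410.75 mm²); the cube at (6.5, 5) does not reach this height (z outside [1.5, 8]); Combining (union): only the r=11.5 cylinder at (8, -3.5) is present, so the union is just that shape — area = 410.75 mm²; the cylinder at (3, 14) is not intersected at this z (z outside [3, 6]); After the difference (first − rest): none of the subtracted shapes is present at this height, so that combined region is unchanged — area = 410.75 mm²; (whole slice rotated 65° about Z — lengths, areas and connectivity unchanged). Checking containment: the cross-section at z = 18.48 is a subset of the cross-section at z = 7.56.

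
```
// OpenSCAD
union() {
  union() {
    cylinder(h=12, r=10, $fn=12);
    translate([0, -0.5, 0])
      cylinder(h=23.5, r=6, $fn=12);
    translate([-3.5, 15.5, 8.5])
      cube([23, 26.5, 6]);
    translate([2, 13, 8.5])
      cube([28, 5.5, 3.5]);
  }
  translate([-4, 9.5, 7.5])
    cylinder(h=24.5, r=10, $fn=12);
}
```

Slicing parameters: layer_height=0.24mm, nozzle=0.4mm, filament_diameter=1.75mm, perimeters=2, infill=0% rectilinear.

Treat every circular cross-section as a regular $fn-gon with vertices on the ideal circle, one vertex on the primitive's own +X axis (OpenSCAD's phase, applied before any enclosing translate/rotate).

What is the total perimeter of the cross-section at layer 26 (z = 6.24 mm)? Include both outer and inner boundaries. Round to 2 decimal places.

62.12 mm

At z = 6.24 mm: the r=10 cylinder contributes a regular 12-gon of circumradius 10 (perimeter = 2·12·10.000·sin(180°/12) = 62.12 mm); the r=6 cylinder at (0, -0.5) contributes a regular 12-gon of circumradius 6 (perimeter = 2·12·6.000·sin(180°/12) = 37.27 mm); the cube at (-3.5, 15.5) is not intersected at this z (z outside [8.5, 14.5]); the cube at (2, 13) is not intersected at this z (z outside [8.5, 12]); Combining (union): the r=6 cylinder at (0, -0.5) lies entirely inside the r=10 cylinder, so the union is just the r=10 cylinder — boundary = 62.12 mm; the cylinder at (-4, 9.5) is not intersected at this z (z outside [7.5, 32]); Merging all regions: only that combined region is present, so the union is just that shape — boundary = 62.12 mm. Overall, the cross-section is a single solid region. Total boundary length (outer) = 62.12 mm.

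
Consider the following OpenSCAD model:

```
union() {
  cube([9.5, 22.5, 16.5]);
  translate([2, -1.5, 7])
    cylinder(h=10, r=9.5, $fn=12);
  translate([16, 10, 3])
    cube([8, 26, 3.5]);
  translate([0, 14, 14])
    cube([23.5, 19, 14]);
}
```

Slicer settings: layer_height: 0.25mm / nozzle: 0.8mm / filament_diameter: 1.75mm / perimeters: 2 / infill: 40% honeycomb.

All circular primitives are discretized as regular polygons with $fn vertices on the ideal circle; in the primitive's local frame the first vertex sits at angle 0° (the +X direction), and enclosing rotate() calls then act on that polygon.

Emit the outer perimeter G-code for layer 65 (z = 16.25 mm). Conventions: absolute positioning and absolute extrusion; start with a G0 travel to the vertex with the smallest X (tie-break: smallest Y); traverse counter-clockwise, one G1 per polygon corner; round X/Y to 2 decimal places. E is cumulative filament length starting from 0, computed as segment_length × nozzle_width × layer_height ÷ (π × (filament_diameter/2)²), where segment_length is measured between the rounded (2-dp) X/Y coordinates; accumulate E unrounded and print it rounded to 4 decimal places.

At z = 16.25 mm: the 9.5×22.5 cube contributes its full rectangle; the r=9.5 cylinder at (2, -1.5) contributes a regular 12-gon of circumradius 9.5; the cube at (16, 10) is absent (z outside [3, 6.5]); the cube at (0, 14) (footprint 23.5×19) is included at this height; Taking the union: the regions partially overlap (shared area 145.91 mm²), so overlapping operands fuse into one piece — 1 connected region. The outline is a single polygon with 16 vertices. Extrusion per mm of travel: 0.8 × 0.25 / (π × 0.875²) = 0.083150. Accumulating E over each segment gives final E = 11.6579.

G0 X-7.50 Y-1.50 Z16.25
G1 X-6.23 Y-6.25 E0.4088
G1 X-2.75 Y-9.73 E0.8181
G1 X2.00 Y-11.00 E1.2269
G1 X6.75 Y-9.73 E1.6357
G1 X10.23 Y-6.25 E2.0450
G1 X11.50 Y-1.50 E2.4538
G1 X10.23 Y3.25 E2.8626
G1 X9.50 Y3.98 E2.9485
G1 X9.50 Y14.00 E3.7816
G1 X23.50 Y14.00 E4.9457
G1 X23.50 Y33.00 E6.5256
G1 X0.00 Y33.00 E8.4796
G1 X0.00 Y7.46 E10.6033
G1 X-2.75 Y6.73 E10.8399
G1 X-6.23 Y3.25 E11.2491
G1 X-7.50 Y-1.50 E11.6579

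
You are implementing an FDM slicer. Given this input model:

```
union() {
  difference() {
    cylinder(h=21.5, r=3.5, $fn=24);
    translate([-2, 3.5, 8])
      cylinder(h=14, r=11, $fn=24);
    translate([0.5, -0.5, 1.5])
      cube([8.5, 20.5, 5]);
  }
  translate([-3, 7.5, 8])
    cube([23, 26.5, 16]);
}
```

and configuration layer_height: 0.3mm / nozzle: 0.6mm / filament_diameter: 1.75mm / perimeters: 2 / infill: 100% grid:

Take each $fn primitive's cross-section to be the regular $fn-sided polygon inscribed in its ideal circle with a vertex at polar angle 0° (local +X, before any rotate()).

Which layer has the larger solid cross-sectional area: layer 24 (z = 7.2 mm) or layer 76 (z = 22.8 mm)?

Layer 24 (z = 7.2): the r=3.5 cylinder gives a regular 24-gon of circumradius 3.5 (constant along its height) (area = (24/2)·3.500²·sin(360°/24) = 38.05 mm²); the cylinder at (-2, 3.5) is absent (z outside [8, 22]); the cube at (0.5, -0.5) does not reach this height (z outside [1.5, 6.5]); Taking the first minus the rest: none of the subtracted shapes is present at this height, so the r=3.5 cylinder is unchanged — area = 38.05 mm²; the cube at (-3, 7.5) is absent (z outside [8, 24]); Merging all regions: only that combined region is present, so the union is just that shape — area = 38.05 mm². So its area = 38.05 mm². Layer 76 (z = 22.8): the cylinder is absent (z outside [0, 21.5]); the cylinder at (-2, 3.5) is absent (z outside [8, 22]); the cube at (0.5, -0.5) does not reach this height (z outside [1.5, 6.5]); After the difference (first − rest): the first operand is absent here, so nothing remains; the cube at (-3, 7.5) is present — its section is the full 23×26.5 rectangle (area 609.50 mm²); Combining (union): only the 23×26.5 cube at (-3, 7.5) is present, so the union is just that shape — area = 609.50 mm². So its area = 609.50 mm². Layer 76 is larger (609.50 vs 38.05 mm²).

layer 76 (z = 22.8 mm)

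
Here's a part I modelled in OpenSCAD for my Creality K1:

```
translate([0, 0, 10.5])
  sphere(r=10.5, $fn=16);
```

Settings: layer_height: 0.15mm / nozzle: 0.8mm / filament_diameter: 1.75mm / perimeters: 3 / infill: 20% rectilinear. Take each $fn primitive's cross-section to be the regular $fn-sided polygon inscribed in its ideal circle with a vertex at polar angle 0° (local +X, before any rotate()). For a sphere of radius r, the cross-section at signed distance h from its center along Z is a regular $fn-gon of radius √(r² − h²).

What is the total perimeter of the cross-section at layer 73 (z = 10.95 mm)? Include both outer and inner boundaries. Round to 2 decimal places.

At z = 10.95 mm: the r=10.5 sphere contributes a regular 16-gon of circumradius √(10.5²−0.45²) = 10.490 (perimeter = 2·16·10.490·sin(180°/16) = 65.49 mm). Overall, the cross-section is a single solid region. Total boundary length (outer) = 65.49 mm.

65.49 mm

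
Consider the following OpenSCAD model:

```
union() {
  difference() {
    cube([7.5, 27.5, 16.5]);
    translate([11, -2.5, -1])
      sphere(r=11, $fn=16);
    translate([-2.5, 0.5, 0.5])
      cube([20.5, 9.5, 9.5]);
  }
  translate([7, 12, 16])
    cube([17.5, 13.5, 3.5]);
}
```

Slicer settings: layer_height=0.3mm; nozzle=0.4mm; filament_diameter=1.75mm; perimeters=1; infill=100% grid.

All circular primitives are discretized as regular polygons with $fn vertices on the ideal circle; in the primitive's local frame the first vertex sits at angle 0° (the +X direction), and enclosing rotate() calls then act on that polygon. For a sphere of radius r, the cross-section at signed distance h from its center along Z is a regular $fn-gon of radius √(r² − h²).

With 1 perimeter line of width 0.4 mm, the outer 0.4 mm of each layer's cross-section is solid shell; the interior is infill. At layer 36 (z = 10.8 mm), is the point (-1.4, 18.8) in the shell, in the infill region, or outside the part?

At z = 10.8 mm: the cube is present — its section is the full 7.5×27.5 rectangle; the sphere at (11, -2.5) does not reach this height (|z−center|=11.800 > r=11); the cube at (-2.5, 0.5) does not reach this height (z outside [0.5, 10]); After the difference (first − rest): none of the subtracted shapes is present at this height, so the 7.5×27.5 cube is unchanged — 1 connected region; the cube at (7, 12) is absent (z outside [16, 19.5]); Merging all regions: only that combined region is present, so the union is just that shape — 1 connected region. Overall, the cross-section is a single solid region. The nearest boundary edge runs (0.00, 27.50)→(0.00, 0.00); distance from the point to it = 1.40 mm. The point is not inside any of the regions above, so it lies outside the cross-section (1.40 mm from the nearest boundary).

outside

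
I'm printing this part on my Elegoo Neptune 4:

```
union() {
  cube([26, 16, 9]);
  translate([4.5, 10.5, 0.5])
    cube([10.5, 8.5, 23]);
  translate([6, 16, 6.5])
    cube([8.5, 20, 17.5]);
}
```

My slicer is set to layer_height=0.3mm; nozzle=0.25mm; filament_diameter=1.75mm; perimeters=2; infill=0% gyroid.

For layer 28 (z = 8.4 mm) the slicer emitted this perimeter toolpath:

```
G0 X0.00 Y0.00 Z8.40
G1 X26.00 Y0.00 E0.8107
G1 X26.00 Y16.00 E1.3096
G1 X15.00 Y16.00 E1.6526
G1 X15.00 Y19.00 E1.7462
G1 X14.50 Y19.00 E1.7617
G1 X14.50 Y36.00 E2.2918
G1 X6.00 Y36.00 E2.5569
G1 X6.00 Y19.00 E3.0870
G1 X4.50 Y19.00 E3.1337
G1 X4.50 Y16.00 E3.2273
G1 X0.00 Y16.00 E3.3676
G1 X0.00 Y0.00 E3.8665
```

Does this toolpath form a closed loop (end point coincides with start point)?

yes

Start point (G0): (0.00, 0.00). End point (last G1): the path returns to the start — closed.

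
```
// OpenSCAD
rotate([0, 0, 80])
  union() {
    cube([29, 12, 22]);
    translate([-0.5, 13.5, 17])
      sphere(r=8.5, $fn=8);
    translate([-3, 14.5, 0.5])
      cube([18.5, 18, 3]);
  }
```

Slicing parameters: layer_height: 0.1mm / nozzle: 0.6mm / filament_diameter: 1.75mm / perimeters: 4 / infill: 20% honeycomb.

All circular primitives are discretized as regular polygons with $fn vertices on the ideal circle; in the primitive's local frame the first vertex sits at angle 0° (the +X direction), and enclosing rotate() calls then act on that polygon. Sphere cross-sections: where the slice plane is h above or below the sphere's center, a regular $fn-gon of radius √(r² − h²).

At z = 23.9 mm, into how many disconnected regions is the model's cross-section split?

At z = 23.9 mm: the cube is absent (z outside [0, 22]); the r=8.5 sphere at (-0.5, 13.5) contributes a regular 8-gon of circumradius √(8.5²−6.9²) = 4.964; the cube at (-3, 14.5) is not intersected at this z (z outside [0.5, 3.5]); Merging all regions: only the r=8.5 sphere at (-0.5, 13.5) is present, so the union is just that shape — 1 connected region; (rotated 80° about Z; rotation is an isometry so areas/perimeters/island counts are preserved). The result has 1 disconnected region.

1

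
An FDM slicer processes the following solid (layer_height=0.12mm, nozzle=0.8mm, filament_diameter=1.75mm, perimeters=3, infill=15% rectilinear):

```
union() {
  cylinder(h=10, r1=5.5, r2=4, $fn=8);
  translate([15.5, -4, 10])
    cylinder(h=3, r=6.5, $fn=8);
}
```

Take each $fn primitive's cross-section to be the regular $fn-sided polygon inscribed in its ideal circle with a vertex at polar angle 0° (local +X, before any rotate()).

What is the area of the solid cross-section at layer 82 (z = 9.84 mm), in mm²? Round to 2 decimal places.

At z = 9.84 mm: the cone (r1=5.5→r2=4) has section circumradius 4.024 here — a regular 8-gon (area = (8/2)·4.024²·sin(360°/8) = 45.80 mm²); the cylinder at (15.5, -4) is absent (z outside [10, 13]); Merging all regions: only the cone is present, so the union is just that shape — area = 45.80 mm². Overall, the cross-section is a single solid region. Net area = 45.80 mm².

45.80 mm²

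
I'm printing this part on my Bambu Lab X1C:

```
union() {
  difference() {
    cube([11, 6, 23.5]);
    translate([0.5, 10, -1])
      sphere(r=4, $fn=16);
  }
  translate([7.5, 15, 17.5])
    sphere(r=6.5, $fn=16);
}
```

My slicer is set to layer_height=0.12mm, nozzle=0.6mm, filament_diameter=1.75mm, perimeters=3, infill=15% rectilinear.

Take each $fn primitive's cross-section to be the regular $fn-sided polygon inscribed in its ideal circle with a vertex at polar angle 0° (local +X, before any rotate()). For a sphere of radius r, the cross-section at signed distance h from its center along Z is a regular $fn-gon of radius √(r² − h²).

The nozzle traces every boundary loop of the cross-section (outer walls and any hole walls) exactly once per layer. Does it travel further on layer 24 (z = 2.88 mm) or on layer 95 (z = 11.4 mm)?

layer 95 (z = 11.4 mm)

Layer 24 (z = 2.88): the cube is present — its section is the full 11×6 rectangle (perimeter 34.00 mm); the r=4 sphere at (0.5, 10) contributes a regular 16-gon of circumradius √(4²−3.88²) = 0.972 (perimeter = 2·16·0.972·sin(180°/16) = 6.07 mm); Subtracting the remaining from the first: starting from the 11×6 cube, the r=4 sphere at (0.5, 10) misses the remaining region (no effect) — boundary = 34.00 mm; the sphere at (7.5, 15) does not reach this height (|z−center|=14.620 > r=6.5); Combining (union): only the result so far is present, so the union is just that shape — boundary = 34.00 mm. So its perimeter = 34.00 mm. Layer 95 (z = 11.4): the cube is present — its section is the full 11×6 rectangle (perimeter 34.00 mm); the sphere at (0.5, 10) does not reach this height (|z−center|=12.400 > r=4); Taking the first minus the rest: none of the subtracted shapes is present at this height, so the 11×6 cube is unchanged — boundary = 34.00 mm; the r=6.5 sphere at (7.5, 15) contributes a regular 16-gon of circumradius √(6.5²−6.1²) = 2.245 (perimeter = 2·16·2.245·sin(180°/16) = 14.02 mm); Merging all regions: the 2 present regions are separate (no shared area or edge), so areas and boundary lengths simply add and each stays a separate island — boundary = 48.02 mm. So its perimeter = 48.02 mm. Layer 95 is larger (48.02 vs 34.00 mm).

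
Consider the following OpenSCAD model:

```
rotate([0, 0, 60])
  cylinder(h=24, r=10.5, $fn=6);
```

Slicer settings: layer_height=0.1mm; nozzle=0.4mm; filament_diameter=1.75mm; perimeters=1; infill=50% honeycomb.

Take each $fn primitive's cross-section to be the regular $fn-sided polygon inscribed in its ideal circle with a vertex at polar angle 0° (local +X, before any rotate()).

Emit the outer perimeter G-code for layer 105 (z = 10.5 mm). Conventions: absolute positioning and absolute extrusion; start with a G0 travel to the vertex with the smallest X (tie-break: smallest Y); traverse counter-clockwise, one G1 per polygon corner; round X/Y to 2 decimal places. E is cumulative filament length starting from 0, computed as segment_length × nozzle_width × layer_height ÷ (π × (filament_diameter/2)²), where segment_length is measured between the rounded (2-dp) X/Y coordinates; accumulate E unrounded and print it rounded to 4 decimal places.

At z = 10.5 mm: the cylinder: section is a regular 6-gon, circumradius r=10.5; (whole slice rotated 60° about Z — lengths, areas and connectivity unchanged). The outline is a single polygon with 6 vertices. Extrusion per mm of travel: 0.4 × 0.1 / (π × 0.875²) = 0.016630. Accumulating E over each segment gives final E = 1.0475.

G0 X-10.50 Y0.00 Z10.50
G1 X-5.25 Y-9.09 E0.1746
G1 X5.25 Y-9.09 E0.3492
G1 X10.50 Y0.00 E0.5238
G1 X5.25 Y9.09 E0.6983
G1 X-5.25 Y9.09 E0.8729
G1 X-10.50 Y0.00 E1.0475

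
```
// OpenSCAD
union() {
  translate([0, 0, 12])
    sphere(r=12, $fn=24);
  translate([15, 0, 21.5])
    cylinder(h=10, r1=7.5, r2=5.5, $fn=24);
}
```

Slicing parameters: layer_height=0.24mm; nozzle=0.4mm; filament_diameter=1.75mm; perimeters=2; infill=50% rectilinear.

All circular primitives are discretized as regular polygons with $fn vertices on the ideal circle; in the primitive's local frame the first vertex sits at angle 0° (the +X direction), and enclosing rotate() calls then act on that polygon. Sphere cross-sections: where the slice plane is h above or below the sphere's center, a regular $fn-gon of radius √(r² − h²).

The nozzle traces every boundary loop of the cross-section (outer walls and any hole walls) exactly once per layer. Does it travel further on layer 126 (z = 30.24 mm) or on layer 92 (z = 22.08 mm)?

layer 92 (z = 22.08 mm)

Layer 126 (z = 30.24): the sphere is absent (|z−center|=18.240 > r=12); the cone at (15, 0) contributes a regular 24-gon of circumradius 5.752 (interpolated between r1=7.5 and r2=5.5 at t=0.874) (perimeter = 2·24·5.752·sin(180°/24) = 36.04 mm); Combining (union): only the cone at (15, 0) is present, so the union is just that shape — boundary = 36.04 mm. So its perimeter = 36.04 mm. Layer 92 (z = 22.08): the r=12 sphere contributes a regular 24-gon of circumradius √(12²−10.08²) = 6.511 (perimeter = 2·24·6.511·sin(180°/24) = 40.79 mm); the cone at (15, 0) contributes a regular 24-gon of circumradius 7.384 (interpolated between r1=7.5 and r2=5.5 at t=0.058) (perimeter = 2·24·7.384·sin(180°/24) = 46.26 mm); Merging all regions: the 2 present regions are separate (no shared area or edge), so areas and boundary lengths simply add and each stays a separate island — boundary = 87.06 mm. So its perimeter = 87.06 mm. Layer 92 is larger (87.06 vs 36.04 mm).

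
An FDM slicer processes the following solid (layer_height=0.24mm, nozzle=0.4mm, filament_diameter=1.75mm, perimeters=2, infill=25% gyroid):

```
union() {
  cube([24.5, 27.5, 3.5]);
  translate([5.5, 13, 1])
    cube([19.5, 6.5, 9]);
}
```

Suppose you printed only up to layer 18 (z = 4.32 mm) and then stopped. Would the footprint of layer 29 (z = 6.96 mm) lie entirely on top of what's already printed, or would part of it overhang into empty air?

Compare the two slices. At z = 4.32: the cube is absent (z outside [0, 3.5]); the 19.5×6.5 cube at (5.5, 13) contributes its full rectangle (area 126.75 mm²); Taking the union: only the 19.5×6.5 cube at (5.5, 13) is present, so the union is just that shape — area = 126.75 mm². At z = 6.96: the cube is not intersected at this z (z outside [0, 3.5]); the 19.5×6.5 cube at (5.5, 13) contributes its full rectangle (area 126.75 mm²); Combining (union): only the 19.5×6.5 cube at (5.5, 13) is present, so the union is just that shape — area = 126.75 mm². Checking containment: the cross-section at z = 6.96 is a subset of the cross-section at z = 4.32.

entirely on top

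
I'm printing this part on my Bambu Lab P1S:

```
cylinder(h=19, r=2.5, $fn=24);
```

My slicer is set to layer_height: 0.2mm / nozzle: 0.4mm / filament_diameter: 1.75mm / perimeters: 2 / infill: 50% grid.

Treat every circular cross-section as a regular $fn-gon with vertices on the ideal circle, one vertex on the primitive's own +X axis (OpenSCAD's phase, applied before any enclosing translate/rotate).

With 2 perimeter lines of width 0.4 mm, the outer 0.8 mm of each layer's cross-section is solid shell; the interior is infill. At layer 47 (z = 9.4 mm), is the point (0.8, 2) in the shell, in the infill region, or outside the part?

shell

At z = 9.4 mm: the r=2.5 cylinder gives a regular 24-gon of circumradius 2.5 (constant along its height). Overall, the cross-section is a single solid region. The nearest boundary edge runs (1.25, 2.17)→(0.65, 2.41); distance from the point to it = 0.32 mm. The point is inside the cross-section, 0.32 mm from the nearest boundary — within the 0.8 mm shell band (2 × 0.4).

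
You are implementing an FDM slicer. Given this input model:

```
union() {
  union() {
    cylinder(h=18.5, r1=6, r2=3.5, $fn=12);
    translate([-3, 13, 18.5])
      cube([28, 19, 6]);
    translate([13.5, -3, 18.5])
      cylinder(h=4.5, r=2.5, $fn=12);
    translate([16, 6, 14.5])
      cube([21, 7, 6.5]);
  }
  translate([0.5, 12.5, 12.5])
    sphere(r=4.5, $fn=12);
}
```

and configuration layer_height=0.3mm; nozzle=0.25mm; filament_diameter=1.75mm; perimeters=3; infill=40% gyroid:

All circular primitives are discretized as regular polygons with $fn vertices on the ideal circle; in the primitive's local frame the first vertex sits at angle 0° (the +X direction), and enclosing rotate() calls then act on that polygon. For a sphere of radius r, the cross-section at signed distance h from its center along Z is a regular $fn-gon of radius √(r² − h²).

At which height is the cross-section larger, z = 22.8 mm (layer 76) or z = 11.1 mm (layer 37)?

Layer 76 (z = 22.8): the cone is absent (z outside [0, 18.5]); the cube at (-3, 13) (footprint 28×19) is included at this height (area 532.00 mm²); the cylinder at (13.5, -3): section is a regular 12-gon, circumradius r=2.5 (area = (12/2)·2.500²·sin(360°/12) = 18.75 mm²); the cube at (16, 6) is absent (z outside [14.5, 21]); Combining (union): the 2 present regions are separate (no shared area or edge), so areas and boundary lengths simply add and each stays a separate island — area = 550.75 mm²; the sphere at (0.5, 12.5) does not reach this height (|z−center|=10.300 > r=4.5); Merging all regions: only that combined region is present, so the union is just that shape — area = 550.75 mm². So its area = 550.75 mm². Layer 37 (z = 11.1): the cone: at t=0.600 of its height the radius interpolates to r₁+(r₂−r₁)t = 4.500, giving a regular 12-gon of that circumradius (area = (12/2)·4.500²·sin(360°/12) = 60.75 mm²); the cube at (-3, 13) does not reach this height (z outside [18.5, 24.5]); the cylinder at (13.5, -3) is not intersected at this z (z outside [18.5, 23]); the cube at (16, 6) does not reach this height (z outside [14.5, 21]); Combining (union): only the cone is present, so the union is just that shape — area = 60.75 mm²; the r=4.5 sphere at (0.5, 12.5) slices to a regular 12-gon of circumradius 4.277 (√(r²−h²) with h=1.4 from center) (area = (12/2)·4.277²·sin(360°/12) = 54.87 mm²); Merging all regions: the 2 present regions are separate (no shared area or edge), so areas and boundary lengths simply add and each stays a separate island — area = 115.62 mm². So its area = 115.62 mm². Layer 76 is larger (550.75 vs 115.62 mm²).

layer 76 (z = 22.8 mm)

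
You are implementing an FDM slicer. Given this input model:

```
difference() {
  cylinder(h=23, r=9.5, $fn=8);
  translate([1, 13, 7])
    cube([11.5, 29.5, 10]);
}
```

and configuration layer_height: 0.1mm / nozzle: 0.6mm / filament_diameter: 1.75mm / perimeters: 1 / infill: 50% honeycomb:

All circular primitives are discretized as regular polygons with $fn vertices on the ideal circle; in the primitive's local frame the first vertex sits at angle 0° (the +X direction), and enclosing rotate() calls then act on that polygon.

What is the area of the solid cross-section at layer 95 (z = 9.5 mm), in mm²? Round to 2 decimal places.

At z = 9.5 mm: the r=9.5 cylinder contributes a regular 8-gon of circumradius 9.5 (area = (8/2)·9.500²·sin(360°/8) = 255.27 mm²); the 11.5×29.5 cube at (1, 13) contributes its full rectangle (area 339.25 mm²); Subtracting the remaining from the first: starting from the r=9.5 cylinder (255.27 mm²), the 11.5×29.5 cube at (1, 13) misses the remaining region (no effect) — area = 255.27 mm². Overall, the cross-section is a single solid region. Net area = 255.27 mm².

255.27 mm²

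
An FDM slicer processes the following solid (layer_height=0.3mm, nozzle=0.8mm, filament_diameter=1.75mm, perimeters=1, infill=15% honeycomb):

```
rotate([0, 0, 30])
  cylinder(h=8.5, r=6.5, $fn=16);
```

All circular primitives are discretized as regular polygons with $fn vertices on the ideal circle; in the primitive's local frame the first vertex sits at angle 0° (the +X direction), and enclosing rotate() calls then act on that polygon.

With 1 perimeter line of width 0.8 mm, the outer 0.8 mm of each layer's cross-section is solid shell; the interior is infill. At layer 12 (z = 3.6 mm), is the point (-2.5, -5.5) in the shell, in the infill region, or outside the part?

shell

At z = 3.6 mm: the cylinder: section is a regular 16-gon, circumradius r=6.5; (rotated 30° about Z; rotation is an isometry so areas/perimeters/island counts are preserved). Overall, the cross-section is a single solid region. Undo the 30° rotation: the query point maps to (-4.915, -3.513) in the un-rotated model frame. The nearest boundary edge runs (-6.01, -2.49)→(-4.60, -4.60); distance from the point to it = 0.34 mm. The point is inside the cross-section, 0.34 mm from the nearest boundary — within the 0.8 mm shell band (1 × 0.8).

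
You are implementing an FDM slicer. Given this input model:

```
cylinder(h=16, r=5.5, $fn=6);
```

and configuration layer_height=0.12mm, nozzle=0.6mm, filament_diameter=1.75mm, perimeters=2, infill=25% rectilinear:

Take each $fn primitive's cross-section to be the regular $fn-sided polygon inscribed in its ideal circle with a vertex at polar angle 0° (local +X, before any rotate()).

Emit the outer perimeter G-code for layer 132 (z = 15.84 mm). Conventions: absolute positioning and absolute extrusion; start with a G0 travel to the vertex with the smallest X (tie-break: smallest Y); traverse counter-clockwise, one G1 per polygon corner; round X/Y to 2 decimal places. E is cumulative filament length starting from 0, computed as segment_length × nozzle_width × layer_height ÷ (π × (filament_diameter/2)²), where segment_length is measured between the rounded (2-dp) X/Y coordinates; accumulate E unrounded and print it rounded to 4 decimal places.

At z = 15.84 mm: the r=5.5 cylinder contributes a regular 6-gon of circumradius 5.5. The outline is a single polygon with 6 vertices. Extrusion per mm of travel: 0.6 × 0.12 / (π × 0.875²) = 0.029934. Accumulating E over each segment gives final E = 0.9875.

G0 X-5.50 Y0.00 Z15.84
G1 X-2.75 Y-4.76 E0.1646
G1 X2.75 Y-4.76 E0.3292
G1 X5.50 Y0.00 E0.4938
G1 X2.75 Y4.76 E0.6583
G1 X-2.75 Y4.76 E0.8229
G1 X-5.50 Y0.00 E0.9875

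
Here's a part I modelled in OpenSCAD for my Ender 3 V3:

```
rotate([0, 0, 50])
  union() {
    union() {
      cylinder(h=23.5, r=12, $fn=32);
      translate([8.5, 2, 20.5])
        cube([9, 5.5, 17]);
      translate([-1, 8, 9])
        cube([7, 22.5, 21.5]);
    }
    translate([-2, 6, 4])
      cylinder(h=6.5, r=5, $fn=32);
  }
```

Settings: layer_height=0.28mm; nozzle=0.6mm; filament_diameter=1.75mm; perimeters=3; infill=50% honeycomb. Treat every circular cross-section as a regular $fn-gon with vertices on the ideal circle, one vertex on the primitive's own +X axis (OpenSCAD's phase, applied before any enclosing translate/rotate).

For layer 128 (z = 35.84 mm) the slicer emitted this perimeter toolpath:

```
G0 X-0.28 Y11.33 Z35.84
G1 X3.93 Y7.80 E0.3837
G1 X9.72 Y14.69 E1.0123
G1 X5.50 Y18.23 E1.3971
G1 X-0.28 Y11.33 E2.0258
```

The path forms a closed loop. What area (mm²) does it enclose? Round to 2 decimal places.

Apply the shoelace formula to the sequence of (X, Y) vertices; enclosed area = 49.51 mm².

49.51 mm²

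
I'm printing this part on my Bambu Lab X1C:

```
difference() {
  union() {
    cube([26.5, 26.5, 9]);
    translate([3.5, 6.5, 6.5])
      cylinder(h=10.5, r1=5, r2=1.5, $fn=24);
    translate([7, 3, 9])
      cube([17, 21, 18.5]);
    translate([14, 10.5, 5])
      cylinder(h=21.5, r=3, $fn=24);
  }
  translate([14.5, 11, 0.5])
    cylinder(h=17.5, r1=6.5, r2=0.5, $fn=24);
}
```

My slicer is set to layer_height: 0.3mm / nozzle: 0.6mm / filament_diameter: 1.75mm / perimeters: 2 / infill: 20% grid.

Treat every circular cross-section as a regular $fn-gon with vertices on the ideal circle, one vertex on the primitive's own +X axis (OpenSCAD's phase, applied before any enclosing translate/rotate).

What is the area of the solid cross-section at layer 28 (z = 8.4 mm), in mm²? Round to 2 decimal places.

At z = 8.4 mm: the cube (footprint 26.5×26.5) is included at this height (area 702.25 mm²); the cone at (3.5, 6.5) contributes a regular 24-gon of circumradius 4.367 (interpolated between r1=5 and r2=1.5 at t=0.181) (area = (24/2)·4.367²·sin(360°/24) = 59.22 mm²); the cube at (7, 3) is not intersected at this z (z outside [9, 27.5]); the r=3 cylinder at (14, 10.5) gives a regular 24-gon of circumradius 3 (constant along its height) (area = (24/2)·3.000²·sin(360°/24) = 27.95 mm²); Combining (union): the regions partially overlap — summed areas 789.42 mm² minus the doubly-counted overlap 84.23 mm² gives 705.20 mm² — area = 705.20 mm²; the cone at (14.5, 11) contributes a regular 24-gon of circumradius 3.791 (interpolated between r1=6.5 and r2=0.5 at t=0.451) (area = (24/2)·3.791²·sin(360°/24) = 44.65 mm²); After the difference (first − rest): starting from that combined region (705.20 mm²), the cone at (14.5, 11) lies wholly inside it (removes its full 44.65 mm² and its 23.75 mm outline becomes a hole wall) — area = 660.55 mm². Overall, the cross-section is one region with 1 hole. Net area = 660.55 mm².

660.55 mm²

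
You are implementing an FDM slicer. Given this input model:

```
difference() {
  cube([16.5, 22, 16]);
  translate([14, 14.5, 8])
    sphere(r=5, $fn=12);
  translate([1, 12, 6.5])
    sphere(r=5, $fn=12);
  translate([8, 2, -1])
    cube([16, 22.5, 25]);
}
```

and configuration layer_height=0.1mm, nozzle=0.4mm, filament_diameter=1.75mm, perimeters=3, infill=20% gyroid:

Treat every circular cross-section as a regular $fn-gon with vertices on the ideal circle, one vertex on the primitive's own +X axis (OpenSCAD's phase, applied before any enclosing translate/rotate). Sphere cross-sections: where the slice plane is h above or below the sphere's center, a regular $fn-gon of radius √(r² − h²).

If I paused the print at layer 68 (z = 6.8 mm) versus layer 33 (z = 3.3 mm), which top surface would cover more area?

layer 33 (z = 3.3 mm)

Layer 68 (z = 6.8): the cube is present — its section is the full 16.5×22 rectangle (area 363.00 mm²); the r=5 sphere at (14, 14.5) slices to a regular 12-gon of circumradius 4.854 (√(r²−h²) with h=1.2 from center) (area = (12/2)·4.854²·sin(360°/12) = 70.68 mm²); the sphere at (1, 12): section is a regular 12-gon, circumradius = √(r²−h²) = √(5²−0.3²) = 4.991 (area = (12/2)·4.991²·sin(360°/12) = 74.73 mm²); the 16×22.5 cube at (8, 2) contributes its full rectangle (area 360.00 mm²); Subtracting the remaining from the first: starting from the 16.5×22 cube (363.00 mm²), the r=5 sphere at (14, 14.5) partially overlaps it — only the 57.93 mm² overlap (of its 70.68 mm²) is removed, clipping the outline; the r=5 sphere at (1, 12) partially overlaps it — only the 47.08 mm² overlap (of its 74.73 mm²) is removed, clipping the outline; the 16×22.5 cube at (8, 2) partially overlaps it — only the 112.07 mm² overlap (of its 360.00 mm²) is removed, clipping the outline — area = 145.92 mm². So its area = 145.92 mm². Layer 33 (z = 3.3): the 16.5×22 cube contributes its full rectangle (area 363.00 mm²); the sphere at (14, 14.5): section is a regular 12-gon, circumradius = √(r²−h²) = √(5²−4.7²) = 1.706 (area = (12/2)·1.706²·sin(360°/12) = 8.73 mm²); the r=5 sphere at (1, 12) contributes a regular 12-gon of circumradius √(5²−3.2²) = 3.842 (area = (12/2)·3.842²·sin(360°/12) = 44.28 mm²); the cube at (8, 2) (footprint 16×22.5) is included at this height (area 360.00 mm²); Subtracting the remaining from the first: starting from the 16.5×22 cube (363.00 mm²), the r=5 sphere at (14, 14.5) lies wholly inside it (removes its full 8.73 mm² and its 10.60 mm outline becomes a hole wall); the r=5 sphere at (1, 12) partially overlaps it — only the 29.56 mm² overlap (of its 44.28 mm²) is removed, clipping the outline; the 16×22.5 cube at (8, 2) partially overlaps it — only the 161.27 mm² overlap (of its 360.00 mm²) is removed, clipping the outline — area = 163.44 mm². So its area = 163.44 mm². Layer 33 is larger (163.44 vs 145.92 mm²).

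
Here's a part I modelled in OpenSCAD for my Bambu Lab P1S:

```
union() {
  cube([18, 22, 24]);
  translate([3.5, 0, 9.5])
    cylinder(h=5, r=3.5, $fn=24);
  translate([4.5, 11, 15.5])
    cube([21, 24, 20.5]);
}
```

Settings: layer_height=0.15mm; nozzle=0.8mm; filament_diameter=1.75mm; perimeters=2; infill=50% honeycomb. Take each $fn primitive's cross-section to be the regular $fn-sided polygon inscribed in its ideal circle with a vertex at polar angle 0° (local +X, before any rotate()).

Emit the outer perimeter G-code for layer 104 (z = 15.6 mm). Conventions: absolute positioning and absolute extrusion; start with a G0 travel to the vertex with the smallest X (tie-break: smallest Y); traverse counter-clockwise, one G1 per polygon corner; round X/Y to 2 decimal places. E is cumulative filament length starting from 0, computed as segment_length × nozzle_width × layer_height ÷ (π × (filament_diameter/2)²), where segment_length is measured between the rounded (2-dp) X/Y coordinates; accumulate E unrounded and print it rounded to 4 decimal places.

G0 X0.00 Y0.00 Z15.60
G1 X18.00 Y0.00 E0.8980
G1 X18.00 Y11.00 E1.4468
G1 X25.50 Y11.00 E1.8210
G1 X25.50 Y35.00 E3.0184
G1 X4.50 Y35.00 E4.0661
G1 X4.50 Y22.00 E4.7146
G1 X0.00 Y22.00 E4.9391
G1 X0.00 Y0.00 E6.0367

At z = 15.6 mm: the 18×22 cube contributes its full rectangle; the cylinder at (3.5, 0) does not reach this height (z outside [9.5, 14.5]); the cube at (4.5, 11) is present — its section is the full 21×24 rectangle; Merging all regions: the regions partially overlap (shared area 148.50 mm²), so overlapping operands fuse into one piece — 1 connected region. The outline is a single polygon with 8 vertices. Extrusion per mm of travel: 0.8 × 0.15 / (π × 0.875²) = 0.049890. Accumulating E over each segment gives final E = 6.0367.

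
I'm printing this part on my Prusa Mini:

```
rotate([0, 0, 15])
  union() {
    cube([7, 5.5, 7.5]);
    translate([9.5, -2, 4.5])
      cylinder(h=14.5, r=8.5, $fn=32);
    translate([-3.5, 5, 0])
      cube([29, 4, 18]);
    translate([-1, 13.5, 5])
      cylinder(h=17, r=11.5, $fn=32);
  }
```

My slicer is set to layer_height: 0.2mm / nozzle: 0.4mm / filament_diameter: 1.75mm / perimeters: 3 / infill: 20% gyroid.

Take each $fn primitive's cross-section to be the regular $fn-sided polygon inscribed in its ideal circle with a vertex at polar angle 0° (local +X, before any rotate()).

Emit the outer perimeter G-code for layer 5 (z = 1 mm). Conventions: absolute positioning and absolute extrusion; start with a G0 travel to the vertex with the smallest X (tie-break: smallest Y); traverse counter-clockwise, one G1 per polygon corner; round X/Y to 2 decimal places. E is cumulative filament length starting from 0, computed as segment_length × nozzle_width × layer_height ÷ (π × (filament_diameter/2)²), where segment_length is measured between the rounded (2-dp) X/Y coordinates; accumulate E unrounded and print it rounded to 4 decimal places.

At z = 1 mm: the cube (footprint 7×5.5) is included at this height; the cylinder at (9.5, -2) does not reach this height (z outside [4.5, 19]); the 29×4 cube at (-3.5, 5) contributes its full rectangle; the cylinder at (-1, 13.5) is absent (z outside [5, 22]); Merging all regions: the regions partially overlap (shared area 3.50 mm²), so overlapping operands fuse into one piece — 1 connected region; (whole slice rotated 15° about Z — lengths, areas and connectivity unchanged). The outline is a single polygon with 8 vertices. Extrusion per mm of travel: 0.4 × 0.2 / (π × 0.875²) = 0.033260. Accumulating E over each segment gives final E = 2.5278.

G0 X-5.71 Y7.79 Z1.00
G1 X-4.67 Y3.92 E0.1333
G1 X-1.29 Y4.83 E0.2497
G1 X0.00 Y0.00 E0.4160
G1 X6.76 Y1.81 E0.6487
G1 X5.47 Y6.64 E0.8150
G1 X23.34 Y11.43 E1.4304
G1 X22.30 Y15.29 E1.5633
G1 X-5.71 Y7.79 E2.5278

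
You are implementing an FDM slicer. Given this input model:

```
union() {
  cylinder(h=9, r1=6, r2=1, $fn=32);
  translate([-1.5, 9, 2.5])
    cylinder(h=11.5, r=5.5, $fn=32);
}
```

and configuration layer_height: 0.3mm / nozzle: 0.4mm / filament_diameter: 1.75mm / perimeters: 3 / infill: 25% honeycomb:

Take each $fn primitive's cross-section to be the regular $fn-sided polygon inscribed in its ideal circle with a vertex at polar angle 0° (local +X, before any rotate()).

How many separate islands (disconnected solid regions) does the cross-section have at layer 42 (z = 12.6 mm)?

1

At z = 12.6 mm: the cone is not intersected at this z (z outside [0, 9]); the cylinder at (-1.5, 9): section is a regular 32-gon, circumradius r=5.5; Combining (union): only the r=5.5 cylinder at (-1.5, 9) is present, so the union is just that shape — 1 connected region. Overall, the cross-section is a single solid region. Island count = 1.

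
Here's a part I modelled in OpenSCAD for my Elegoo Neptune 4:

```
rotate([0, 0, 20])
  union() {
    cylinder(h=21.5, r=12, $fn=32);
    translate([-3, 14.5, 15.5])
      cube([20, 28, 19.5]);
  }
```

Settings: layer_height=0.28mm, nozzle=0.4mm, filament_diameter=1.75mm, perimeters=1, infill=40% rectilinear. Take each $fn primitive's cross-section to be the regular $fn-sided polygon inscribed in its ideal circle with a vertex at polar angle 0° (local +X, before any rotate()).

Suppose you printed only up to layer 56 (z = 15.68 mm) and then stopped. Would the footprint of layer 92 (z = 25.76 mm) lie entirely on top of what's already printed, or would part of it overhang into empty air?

entirely on top

Compare the two slices. At z = 15.68: the r=12 cylinder gives a regular 32-gon of circumradius 12 (constant along its height) (area = (32/2)·12.000²·sin(360°/32) = 449.49 mm²); the cube at (-3, 14.5) (footprint 20×28) is included at this height (area 560.00 mm²); Combining (union): the 2 present regions are separate (no shared area or edge), so areas and boundary lengths simply add and each stays a separate island — area = 1009.49 mm²; (whole slice rotated 20° about Z — lengths, areas and connectivity unchanged). At z = 25.76: the cylinder is not intersected at this z (z outside [0, 21.5]); the cube at (-3, 14.5) is present — its section is the full 20×28 rectangle (area 560.00 mm²); Combining (union): only the 20×28 cube at (-3, 14.5) is present, so the union is just that shape — area = 560.00 mm²; (rotated 20° about Z; rotation is an isometry so areas/perimeters/island counts are preserved). Checking containment: the cross-section at z = 25.76 is a subset of the cross-section at z = 15.68.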